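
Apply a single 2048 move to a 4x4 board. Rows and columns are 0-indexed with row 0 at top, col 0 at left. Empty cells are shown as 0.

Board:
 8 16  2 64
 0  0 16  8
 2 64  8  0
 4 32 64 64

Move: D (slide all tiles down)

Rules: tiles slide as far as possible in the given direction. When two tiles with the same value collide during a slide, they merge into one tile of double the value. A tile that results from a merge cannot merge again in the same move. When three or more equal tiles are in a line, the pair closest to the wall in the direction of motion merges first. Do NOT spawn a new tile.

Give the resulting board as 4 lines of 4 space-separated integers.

Answer:  0  0  2  0
 8 16 16 64
 2 64  8  8
 4 32 64 64

Derivation:
Slide down:
col 0: [8, 0, 2, 4] -> [0, 8, 2, 4]
col 1: [16, 0, 64, 32] -> [0, 16, 64, 32]
col 2: [2, 16, 8, 64] -> [2, 16, 8, 64]
col 3: [64, 8, 0, 64] -> [0, 64, 8, 64]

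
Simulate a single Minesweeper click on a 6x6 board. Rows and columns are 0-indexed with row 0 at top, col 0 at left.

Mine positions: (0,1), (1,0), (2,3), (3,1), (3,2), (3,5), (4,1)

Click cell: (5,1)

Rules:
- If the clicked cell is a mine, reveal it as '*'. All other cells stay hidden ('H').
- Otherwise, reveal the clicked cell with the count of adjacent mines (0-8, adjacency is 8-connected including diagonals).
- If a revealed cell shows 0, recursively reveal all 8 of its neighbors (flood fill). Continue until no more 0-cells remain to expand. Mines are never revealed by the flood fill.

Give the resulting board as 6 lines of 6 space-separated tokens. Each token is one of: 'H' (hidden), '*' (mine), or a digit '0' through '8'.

H H H H H H
H H H H H H
H H H H H H
H H H H H H
H H H H H H
H 1 H H H H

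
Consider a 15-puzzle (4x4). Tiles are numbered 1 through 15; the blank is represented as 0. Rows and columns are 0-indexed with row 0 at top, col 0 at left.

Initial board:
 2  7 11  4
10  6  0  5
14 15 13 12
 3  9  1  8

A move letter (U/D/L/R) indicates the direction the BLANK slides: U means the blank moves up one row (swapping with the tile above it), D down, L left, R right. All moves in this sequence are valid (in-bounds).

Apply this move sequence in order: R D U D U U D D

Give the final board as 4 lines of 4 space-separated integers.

Answer:  2  7 11  4
10  6  5 12
14 15 13  0
 3  9  1  8

Derivation:
After move 1 (R):
 2  7 11  4
10  6  5  0
14 15 13 12
 3  9  1  8

After move 2 (D):
 2  7 11  4
10  6  5 12
14 15 13  0
 3  9  1  8

After move 3 (U):
 2  7 11  4
10  6  5  0
14 15 13 12
 3  9  1  8

After move 4 (D):
 2  7 11  4
10  6  5 12
14 15 13  0
 3  9  1  8

After move 5 (U):
 2  7 11  4
10  6  5  0
14 15 13 12
 3  9  1  8

After move 6 (U):
 2  7 11  0
10  6  5  4
14 15 13 12
 3  9  1  8

After move 7 (D):
 2  7 11  4
10  6  5  0
14 15 13 12
 3  9  1  8

After move 8 (D):
 2  7 11  4
10  6  5 12
14 15 13  0
 3  9  1  8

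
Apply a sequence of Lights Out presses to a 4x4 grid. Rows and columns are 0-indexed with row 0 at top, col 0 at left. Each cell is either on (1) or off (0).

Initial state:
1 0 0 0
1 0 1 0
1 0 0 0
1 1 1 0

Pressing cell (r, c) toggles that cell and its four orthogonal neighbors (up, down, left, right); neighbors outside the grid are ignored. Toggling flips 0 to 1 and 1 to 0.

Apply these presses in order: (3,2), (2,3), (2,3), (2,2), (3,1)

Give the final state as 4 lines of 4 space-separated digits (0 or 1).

After press 1 at (3,2):
1 0 0 0
1 0 1 0
1 0 1 0
1 0 0 1

After press 2 at (2,3):
1 0 0 0
1 0 1 1
1 0 0 1
1 0 0 0

After press 3 at (2,3):
1 0 0 0
1 0 1 0
1 0 1 0
1 0 0 1

After press 4 at (2,2):
1 0 0 0
1 0 0 0
1 1 0 1
1 0 1 1

After press 5 at (3,1):
1 0 0 0
1 0 0 0
1 0 0 1
0 1 0 1

Answer: 1 0 0 0
1 0 0 0
1 0 0 1
0 1 0 1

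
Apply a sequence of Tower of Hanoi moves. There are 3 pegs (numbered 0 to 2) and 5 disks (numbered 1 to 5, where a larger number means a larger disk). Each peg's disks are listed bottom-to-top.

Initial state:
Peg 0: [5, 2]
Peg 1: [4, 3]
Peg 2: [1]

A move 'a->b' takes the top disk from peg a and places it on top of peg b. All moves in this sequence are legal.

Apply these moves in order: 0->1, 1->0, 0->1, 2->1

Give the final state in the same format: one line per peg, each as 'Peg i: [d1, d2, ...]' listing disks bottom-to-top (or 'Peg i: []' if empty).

Answer: Peg 0: [5]
Peg 1: [4, 3, 2, 1]
Peg 2: []

Derivation:
After move 1 (0->1):
Peg 0: [5]
Peg 1: [4, 3, 2]
Peg 2: [1]

After move 2 (1->0):
Peg 0: [5, 2]
Peg 1: [4, 3]
Peg 2: [1]

After move 3 (0->1):
Peg 0: [5]
Peg 1: [4, 3, 2]
Peg 2: [1]

After move 4 (2->1):
Peg 0: [5]
Peg 1: [4, 3, 2, 1]
Peg 2: []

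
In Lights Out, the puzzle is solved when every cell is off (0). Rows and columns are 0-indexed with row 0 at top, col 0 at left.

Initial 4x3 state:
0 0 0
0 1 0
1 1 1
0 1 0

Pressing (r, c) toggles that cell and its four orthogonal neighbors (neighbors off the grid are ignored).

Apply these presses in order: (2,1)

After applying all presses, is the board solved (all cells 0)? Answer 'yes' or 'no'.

Answer: yes

Derivation:
After press 1 at (2,1):
0 0 0
0 0 0
0 0 0
0 0 0

Lights still on: 0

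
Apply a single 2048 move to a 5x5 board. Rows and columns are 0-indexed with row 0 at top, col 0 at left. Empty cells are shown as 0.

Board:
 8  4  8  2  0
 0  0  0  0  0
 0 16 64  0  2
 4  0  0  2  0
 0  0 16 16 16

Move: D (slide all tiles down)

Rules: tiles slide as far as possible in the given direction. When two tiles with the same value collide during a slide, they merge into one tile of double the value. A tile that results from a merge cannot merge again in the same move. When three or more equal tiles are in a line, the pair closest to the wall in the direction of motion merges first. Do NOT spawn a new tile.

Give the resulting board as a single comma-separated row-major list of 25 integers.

Answer: 0, 0, 0, 0, 0, 0, 0, 0, 0, 0, 0, 0, 8, 0, 0, 8, 4, 64, 4, 2, 4, 16, 16, 16, 16

Derivation:
Slide down:
col 0: [8, 0, 0, 4, 0] -> [0, 0, 0, 8, 4]
col 1: [4, 0, 16, 0, 0] -> [0, 0, 0, 4, 16]
col 2: [8, 0, 64, 0, 16] -> [0, 0, 8, 64, 16]
col 3: [2, 0, 0, 2, 16] -> [0, 0, 0, 4, 16]
col 4: [0, 0, 2, 0, 16] -> [0, 0, 0, 2, 16]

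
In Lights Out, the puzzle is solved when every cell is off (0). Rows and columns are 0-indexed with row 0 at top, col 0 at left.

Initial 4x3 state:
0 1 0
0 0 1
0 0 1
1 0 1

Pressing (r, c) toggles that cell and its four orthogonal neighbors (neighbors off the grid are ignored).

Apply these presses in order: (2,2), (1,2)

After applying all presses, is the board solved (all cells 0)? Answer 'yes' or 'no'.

Answer: no

Derivation:
After press 1 at (2,2):
0 1 0
0 0 0
0 1 0
1 0 0

After press 2 at (1,2):
0 1 1
0 1 1
0 1 1
1 0 0

Lights still on: 7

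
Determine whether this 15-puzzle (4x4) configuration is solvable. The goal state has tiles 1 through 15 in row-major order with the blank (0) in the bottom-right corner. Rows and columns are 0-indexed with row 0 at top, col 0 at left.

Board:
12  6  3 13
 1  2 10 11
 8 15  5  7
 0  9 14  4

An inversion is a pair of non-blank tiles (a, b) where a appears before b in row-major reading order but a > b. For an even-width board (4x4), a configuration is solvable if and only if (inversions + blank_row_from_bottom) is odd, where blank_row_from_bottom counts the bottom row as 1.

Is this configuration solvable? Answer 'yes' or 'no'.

Inversions: 49
Blank is in row 3 (0-indexed from top), which is row 1 counting from the bottom (bottom = 1).
49 + 1 = 50, which is even, so the puzzle is not solvable.

Answer: no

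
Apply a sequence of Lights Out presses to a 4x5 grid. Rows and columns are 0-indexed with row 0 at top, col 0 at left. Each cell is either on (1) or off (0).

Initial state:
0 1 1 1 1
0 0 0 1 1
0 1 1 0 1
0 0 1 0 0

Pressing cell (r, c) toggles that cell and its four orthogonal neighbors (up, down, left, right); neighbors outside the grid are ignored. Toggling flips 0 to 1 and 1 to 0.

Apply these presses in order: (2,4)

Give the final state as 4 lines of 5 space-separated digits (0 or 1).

After press 1 at (2,4):
0 1 1 1 1
0 0 0 1 0
0 1 1 1 0
0 0 1 0 1

Answer: 0 1 1 1 1
0 0 0 1 0
0 1 1 1 0
0 0 1 0 1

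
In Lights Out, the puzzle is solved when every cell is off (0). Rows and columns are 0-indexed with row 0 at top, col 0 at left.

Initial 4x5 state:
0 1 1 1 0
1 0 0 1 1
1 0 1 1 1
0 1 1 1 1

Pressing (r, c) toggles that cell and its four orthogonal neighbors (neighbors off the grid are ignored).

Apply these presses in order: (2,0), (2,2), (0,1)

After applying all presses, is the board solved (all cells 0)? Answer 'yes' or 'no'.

Answer: no

Derivation:
After press 1 at (2,0):
0 1 1 1 0
0 0 0 1 1
0 1 1 1 1
1 1 1 1 1

After press 2 at (2,2):
0 1 1 1 0
0 0 1 1 1
0 0 0 0 1
1 1 0 1 1

After press 3 at (0,1):
1 0 0 1 0
0 1 1 1 1
0 0 0 0 1
1 1 0 1 1

Lights still on: 11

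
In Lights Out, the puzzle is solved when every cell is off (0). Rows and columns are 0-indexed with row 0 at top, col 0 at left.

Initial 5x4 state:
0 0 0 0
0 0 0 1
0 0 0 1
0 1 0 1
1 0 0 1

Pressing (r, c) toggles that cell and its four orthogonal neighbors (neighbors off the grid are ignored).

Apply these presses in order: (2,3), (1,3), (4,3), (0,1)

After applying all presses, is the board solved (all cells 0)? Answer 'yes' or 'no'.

Answer: no

Derivation:
After press 1 at (2,3):
0 0 0 0
0 0 0 0
0 0 1 0
0 1 0 0
1 0 0 1

After press 2 at (1,3):
0 0 0 1
0 0 1 1
0 0 1 1
0 1 0 0
1 0 0 1

After press 3 at (4,3):
0 0 0 1
0 0 1 1
0 0 1 1
0 1 0 1
1 0 1 0

After press 4 at (0,1):
1 1 1 1
0 1 1 1
0 0 1 1
0 1 0 1
1 0 1 0

Lights still on: 13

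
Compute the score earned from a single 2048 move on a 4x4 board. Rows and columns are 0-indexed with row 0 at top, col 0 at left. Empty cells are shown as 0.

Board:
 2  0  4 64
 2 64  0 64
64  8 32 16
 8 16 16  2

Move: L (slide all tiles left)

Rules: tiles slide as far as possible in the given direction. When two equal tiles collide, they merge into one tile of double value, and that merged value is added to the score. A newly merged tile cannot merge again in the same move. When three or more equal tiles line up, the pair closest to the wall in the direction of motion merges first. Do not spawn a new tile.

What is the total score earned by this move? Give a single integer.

Answer: 160

Derivation:
Slide left:
row 0: [2, 0, 4, 64] -> [2, 4, 64, 0]  score +0 (running 0)
row 1: [2, 64, 0, 64] -> [2, 128, 0, 0]  score +128 (running 128)
row 2: [64, 8, 32, 16] -> [64, 8, 32, 16]  score +0 (running 128)
row 3: [8, 16, 16, 2] -> [8, 32, 2, 0]  score +32 (running 160)
Board after move:
  2   4  64   0
  2 128   0   0
 64   8  32  16
  8  32   2   0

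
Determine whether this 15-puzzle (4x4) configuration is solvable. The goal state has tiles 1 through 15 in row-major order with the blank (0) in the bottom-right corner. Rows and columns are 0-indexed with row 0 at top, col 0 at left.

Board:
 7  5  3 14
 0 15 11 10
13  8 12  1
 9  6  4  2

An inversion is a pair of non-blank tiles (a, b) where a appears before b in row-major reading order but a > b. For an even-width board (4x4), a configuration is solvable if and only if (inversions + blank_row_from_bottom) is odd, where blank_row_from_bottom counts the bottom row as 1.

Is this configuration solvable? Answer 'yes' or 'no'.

Answer: no

Derivation:
Inversions: 67
Blank is in row 1 (0-indexed from top), which is row 3 counting from the bottom (bottom = 1).
67 + 3 = 70, which is even, so the puzzle is not solvable.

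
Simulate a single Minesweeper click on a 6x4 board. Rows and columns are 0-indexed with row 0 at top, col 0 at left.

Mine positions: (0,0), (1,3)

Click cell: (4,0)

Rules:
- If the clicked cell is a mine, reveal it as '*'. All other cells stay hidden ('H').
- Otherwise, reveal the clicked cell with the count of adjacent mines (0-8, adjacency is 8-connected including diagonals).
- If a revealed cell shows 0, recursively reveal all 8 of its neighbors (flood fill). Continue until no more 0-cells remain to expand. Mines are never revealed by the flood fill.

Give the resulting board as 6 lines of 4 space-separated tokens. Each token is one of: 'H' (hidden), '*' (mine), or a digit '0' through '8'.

H H H H
1 1 1 H
0 0 1 1
0 0 0 0
0 0 0 0
0 0 0 0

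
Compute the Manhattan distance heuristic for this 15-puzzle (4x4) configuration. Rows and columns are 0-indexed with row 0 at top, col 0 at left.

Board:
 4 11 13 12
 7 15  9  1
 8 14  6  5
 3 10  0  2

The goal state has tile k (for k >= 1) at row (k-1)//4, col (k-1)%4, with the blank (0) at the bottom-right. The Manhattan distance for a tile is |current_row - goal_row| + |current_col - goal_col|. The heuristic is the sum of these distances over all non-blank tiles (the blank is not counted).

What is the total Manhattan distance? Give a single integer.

Answer: 47

Derivation:
Tile 4: at (0,0), goal (0,3), distance |0-0|+|0-3| = 3
Tile 11: at (0,1), goal (2,2), distance |0-2|+|1-2| = 3
Tile 13: at (0,2), goal (3,0), distance |0-3|+|2-0| = 5
Tile 12: at (0,3), goal (2,3), distance |0-2|+|3-3| = 2
Tile 7: at (1,0), goal (1,2), distance |1-1|+|0-2| = 2
Tile 15: at (1,1), goal (3,2), distance |1-3|+|1-2| = 3
Tile 9: at (1,2), goal (2,0), distance |1-2|+|2-0| = 3
Tile 1: at (1,3), goal (0,0), distance |1-0|+|3-0| = 4
Tile 8: at (2,0), goal (1,3), distance |2-1|+|0-3| = 4
Tile 14: at (2,1), goal (3,1), distance |2-3|+|1-1| = 1
Tile 6: at (2,2), goal (1,1), distance |2-1|+|2-1| = 2
Tile 5: at (2,3), goal (1,0), distance |2-1|+|3-0| = 4
Tile 3: at (3,0), goal (0,2), distance |3-0|+|0-2| = 5
Tile 10: at (3,1), goal (2,1), distance |3-2|+|1-1| = 1
Tile 2: at (3,3), goal (0,1), distance |3-0|+|3-1| = 5
Sum: 3 + 3 + 5 + 2 + 2 + 3 + 3 + 4 + 4 + 1 + 2 + 4 + 5 + 1 + 5 = 47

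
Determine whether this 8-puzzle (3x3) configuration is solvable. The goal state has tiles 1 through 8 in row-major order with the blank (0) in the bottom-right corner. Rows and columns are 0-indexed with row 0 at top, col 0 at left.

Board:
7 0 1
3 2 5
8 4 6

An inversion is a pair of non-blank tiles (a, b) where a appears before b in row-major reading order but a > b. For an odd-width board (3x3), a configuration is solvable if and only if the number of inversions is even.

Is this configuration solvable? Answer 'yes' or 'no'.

Answer: yes

Derivation:
Inversions (pairs i<j in row-major order where tile[i] > tile[j] > 0): 10
10 is even, so the puzzle is solvable.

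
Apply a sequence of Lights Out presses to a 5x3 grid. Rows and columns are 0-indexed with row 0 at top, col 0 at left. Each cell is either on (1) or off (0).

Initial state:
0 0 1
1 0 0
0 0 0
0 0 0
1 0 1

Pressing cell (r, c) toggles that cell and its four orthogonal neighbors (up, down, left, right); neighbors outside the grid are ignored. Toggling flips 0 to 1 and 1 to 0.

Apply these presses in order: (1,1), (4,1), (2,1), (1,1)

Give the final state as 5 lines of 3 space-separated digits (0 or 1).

Answer: 0 0 1
1 1 0
1 1 1
0 0 0
0 1 0

Derivation:
After press 1 at (1,1):
0 1 1
0 1 1
0 1 0
0 0 0
1 0 1

After press 2 at (4,1):
0 1 1
0 1 1
0 1 0
0 1 0
0 1 0

After press 3 at (2,1):
0 1 1
0 0 1
1 0 1
0 0 0
0 1 0

After press 4 at (1,1):
0 0 1
1 1 0
1 1 1
0 0 0
0 1 0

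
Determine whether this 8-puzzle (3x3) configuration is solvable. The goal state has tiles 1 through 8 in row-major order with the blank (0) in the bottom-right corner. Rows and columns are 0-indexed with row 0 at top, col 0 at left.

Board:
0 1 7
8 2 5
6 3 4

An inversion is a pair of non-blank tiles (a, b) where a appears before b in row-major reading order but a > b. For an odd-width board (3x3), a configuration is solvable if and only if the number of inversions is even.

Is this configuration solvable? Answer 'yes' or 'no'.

Inversions (pairs i<j in row-major order where tile[i] > tile[j] > 0): 14
14 is even, so the puzzle is solvable.

Answer: yes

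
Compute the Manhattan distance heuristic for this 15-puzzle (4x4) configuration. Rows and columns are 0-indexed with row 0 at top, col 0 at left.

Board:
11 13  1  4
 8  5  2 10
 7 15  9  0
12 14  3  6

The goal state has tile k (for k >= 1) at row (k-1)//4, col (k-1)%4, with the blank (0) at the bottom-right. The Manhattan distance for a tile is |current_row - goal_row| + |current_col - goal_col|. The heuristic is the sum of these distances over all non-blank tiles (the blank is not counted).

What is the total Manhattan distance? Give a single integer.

Answer: 37

Derivation:
Tile 11: (0,0)->(2,2) = 4
Tile 13: (0,1)->(3,0) = 4
Tile 1: (0,2)->(0,0) = 2
Tile 4: (0,3)->(0,3) = 0
Tile 8: (1,0)->(1,3) = 3
Tile 5: (1,1)->(1,0) = 1
Tile 2: (1,2)->(0,1) = 2
Tile 10: (1,3)->(2,1) = 3
Tile 7: (2,0)->(1,2) = 3
Tile 15: (2,1)->(3,2) = 2
Tile 9: (2,2)->(2,0) = 2
Tile 12: (3,0)->(2,3) = 4
Tile 14: (3,1)->(3,1) = 0
Tile 3: (3,2)->(0,2) = 3
Tile 6: (3,3)->(1,1) = 4
Sum: 4 + 4 + 2 + 0 + 3 + 1 + 2 + 3 + 3 + 2 + 2 + 4 + 0 + 3 + 4 = 37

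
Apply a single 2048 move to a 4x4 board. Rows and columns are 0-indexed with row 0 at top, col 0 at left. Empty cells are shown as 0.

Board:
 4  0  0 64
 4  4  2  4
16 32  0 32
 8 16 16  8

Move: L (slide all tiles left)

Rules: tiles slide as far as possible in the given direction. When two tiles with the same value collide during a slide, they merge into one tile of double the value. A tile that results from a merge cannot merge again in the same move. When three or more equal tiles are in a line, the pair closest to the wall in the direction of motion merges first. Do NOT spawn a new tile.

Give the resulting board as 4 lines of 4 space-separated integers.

Answer:  4 64  0  0
 8  2  4  0
16 64  0  0
 8 32  8  0

Derivation:
Slide left:
row 0: [4, 0, 0, 64] -> [4, 64, 0, 0]
row 1: [4, 4, 2, 4] -> [8, 2, 4, 0]
row 2: [16, 32, 0, 32] -> [16, 64, 0, 0]
row 3: [8, 16, 16, 8] -> [8, 32, 8, 0]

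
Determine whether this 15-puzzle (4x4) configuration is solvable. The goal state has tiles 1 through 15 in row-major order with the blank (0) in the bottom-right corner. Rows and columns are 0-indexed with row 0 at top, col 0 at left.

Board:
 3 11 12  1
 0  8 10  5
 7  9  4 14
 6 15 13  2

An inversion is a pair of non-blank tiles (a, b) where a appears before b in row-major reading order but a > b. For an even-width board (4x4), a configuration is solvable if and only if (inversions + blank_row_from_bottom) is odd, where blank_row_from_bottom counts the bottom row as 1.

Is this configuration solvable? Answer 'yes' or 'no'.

Answer: no

Derivation:
Inversions: 47
Blank is in row 1 (0-indexed from top), which is row 3 counting from the bottom (bottom = 1).
47 + 3 = 50, which is even, so the puzzle is not solvable.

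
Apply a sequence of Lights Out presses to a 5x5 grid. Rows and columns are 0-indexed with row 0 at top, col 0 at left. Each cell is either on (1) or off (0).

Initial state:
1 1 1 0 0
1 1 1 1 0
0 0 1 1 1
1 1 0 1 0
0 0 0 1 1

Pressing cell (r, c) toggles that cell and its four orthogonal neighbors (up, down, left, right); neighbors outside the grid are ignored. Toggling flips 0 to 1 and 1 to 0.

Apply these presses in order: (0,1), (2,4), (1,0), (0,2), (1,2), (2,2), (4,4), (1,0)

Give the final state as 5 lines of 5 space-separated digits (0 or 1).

After press 1 at (0,1):
0 0 0 0 0
1 0 1 1 0
0 0 1 1 1
1 1 0 1 0
0 0 0 1 1

After press 2 at (2,4):
0 0 0 0 0
1 0 1 1 1
0 0 1 0 0
1 1 0 1 1
0 0 0 1 1

After press 3 at (1,0):
1 0 0 0 0
0 1 1 1 1
1 0 1 0 0
1 1 0 1 1
0 0 0 1 1

After press 4 at (0,2):
1 1 1 1 0
0 1 0 1 1
1 0 1 0 0
1 1 0 1 1
0 0 0 1 1

After press 5 at (1,2):
1 1 0 1 0
0 0 1 0 1
1 0 0 0 0
1 1 0 1 1
0 0 0 1 1

After press 6 at (2,2):
1 1 0 1 0
0 0 0 0 1
1 1 1 1 0
1 1 1 1 1
0 0 0 1 1

After press 7 at (4,4):
1 1 0 1 0
0 0 0 0 1
1 1 1 1 0
1 1 1 1 0
0 0 0 0 0

After press 8 at (1,0):
0 1 0 1 0
1 1 0 0 1
0 1 1 1 0
1 1 1 1 0
0 0 0 0 0

Answer: 0 1 0 1 0
1 1 0 0 1
0 1 1 1 0
1 1 1 1 0
0 0 0 0 0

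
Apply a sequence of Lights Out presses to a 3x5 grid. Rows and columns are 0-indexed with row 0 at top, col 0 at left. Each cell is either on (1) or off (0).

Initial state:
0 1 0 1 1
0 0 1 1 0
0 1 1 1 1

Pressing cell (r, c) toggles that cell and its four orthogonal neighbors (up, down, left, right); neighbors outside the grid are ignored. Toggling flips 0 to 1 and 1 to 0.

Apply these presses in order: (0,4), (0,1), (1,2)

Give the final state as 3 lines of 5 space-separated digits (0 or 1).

Answer: 1 0 0 0 0
0 0 0 0 1
0 1 0 1 1

Derivation:
After press 1 at (0,4):
0 1 0 0 0
0 0 1 1 1
0 1 1 1 1

After press 2 at (0,1):
1 0 1 0 0
0 1 1 1 1
0 1 1 1 1

After press 3 at (1,2):
1 0 0 0 0
0 0 0 0 1
0 1 0 1 1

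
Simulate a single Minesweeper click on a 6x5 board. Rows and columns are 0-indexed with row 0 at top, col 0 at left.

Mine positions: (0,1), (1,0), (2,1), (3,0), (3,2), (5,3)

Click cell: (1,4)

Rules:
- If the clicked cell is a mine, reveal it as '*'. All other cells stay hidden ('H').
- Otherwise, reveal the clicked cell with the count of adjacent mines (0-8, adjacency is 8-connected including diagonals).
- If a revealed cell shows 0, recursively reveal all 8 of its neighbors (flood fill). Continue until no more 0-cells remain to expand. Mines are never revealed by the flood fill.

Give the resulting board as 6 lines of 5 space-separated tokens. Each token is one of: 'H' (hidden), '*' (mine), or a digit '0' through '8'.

H H 1 0 0
H H 2 0 0
H H 2 1 0
H H H 1 0
H H H 2 1
H H H H H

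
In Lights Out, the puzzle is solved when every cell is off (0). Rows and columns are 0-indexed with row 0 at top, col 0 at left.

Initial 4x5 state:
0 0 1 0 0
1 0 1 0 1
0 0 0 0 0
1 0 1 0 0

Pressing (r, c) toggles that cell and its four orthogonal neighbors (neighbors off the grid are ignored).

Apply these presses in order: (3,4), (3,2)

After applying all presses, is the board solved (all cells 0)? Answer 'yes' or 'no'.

Answer: no

Derivation:
After press 1 at (3,4):
0 0 1 0 0
1 0 1 0 1
0 0 0 0 1
1 0 1 1 1

After press 2 at (3,2):
0 0 1 0 0
1 0 1 0 1
0 0 1 0 1
1 1 0 0 1

Lights still on: 9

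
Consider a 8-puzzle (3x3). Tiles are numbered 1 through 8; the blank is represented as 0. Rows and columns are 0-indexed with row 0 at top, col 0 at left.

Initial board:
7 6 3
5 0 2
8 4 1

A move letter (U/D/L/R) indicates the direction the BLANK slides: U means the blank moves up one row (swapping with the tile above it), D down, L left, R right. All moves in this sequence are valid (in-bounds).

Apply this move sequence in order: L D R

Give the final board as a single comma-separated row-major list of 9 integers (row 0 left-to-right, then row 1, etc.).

After move 1 (L):
7 6 3
0 5 2
8 4 1

After move 2 (D):
7 6 3
8 5 2
0 4 1

After move 3 (R):
7 6 3
8 5 2
4 0 1

Answer: 7, 6, 3, 8, 5, 2, 4, 0, 1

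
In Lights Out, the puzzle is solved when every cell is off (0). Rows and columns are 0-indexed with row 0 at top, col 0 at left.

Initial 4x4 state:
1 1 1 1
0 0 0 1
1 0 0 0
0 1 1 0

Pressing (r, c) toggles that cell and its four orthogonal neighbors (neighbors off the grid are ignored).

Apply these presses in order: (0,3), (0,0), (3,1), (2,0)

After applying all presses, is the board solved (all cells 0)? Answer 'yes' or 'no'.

After press 1 at (0,3):
1 1 0 0
0 0 0 0
1 0 0 0
0 1 1 0

After press 2 at (0,0):
0 0 0 0
1 0 0 0
1 0 0 0
0 1 1 0

After press 3 at (3,1):
0 0 0 0
1 0 0 0
1 1 0 0
1 0 0 0

After press 4 at (2,0):
0 0 0 0
0 0 0 0
0 0 0 0
0 0 0 0

Lights still on: 0

Answer: yes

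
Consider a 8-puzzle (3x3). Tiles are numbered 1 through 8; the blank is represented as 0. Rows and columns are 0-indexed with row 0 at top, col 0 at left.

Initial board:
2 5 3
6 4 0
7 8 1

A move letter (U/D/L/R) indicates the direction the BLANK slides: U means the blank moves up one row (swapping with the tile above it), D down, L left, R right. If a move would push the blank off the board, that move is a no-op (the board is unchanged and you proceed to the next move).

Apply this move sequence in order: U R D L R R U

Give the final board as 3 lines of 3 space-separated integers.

After move 1 (U):
2 5 0
6 4 3
7 8 1

After move 2 (R):
2 5 0
6 4 3
7 8 1

After move 3 (D):
2 5 3
6 4 0
7 8 1

After move 4 (L):
2 5 3
6 0 4
7 8 1

After move 5 (R):
2 5 3
6 4 0
7 8 1

After move 6 (R):
2 5 3
6 4 0
7 8 1

After move 7 (U):
2 5 0
6 4 3
7 8 1

Answer: 2 5 0
6 4 3
7 8 1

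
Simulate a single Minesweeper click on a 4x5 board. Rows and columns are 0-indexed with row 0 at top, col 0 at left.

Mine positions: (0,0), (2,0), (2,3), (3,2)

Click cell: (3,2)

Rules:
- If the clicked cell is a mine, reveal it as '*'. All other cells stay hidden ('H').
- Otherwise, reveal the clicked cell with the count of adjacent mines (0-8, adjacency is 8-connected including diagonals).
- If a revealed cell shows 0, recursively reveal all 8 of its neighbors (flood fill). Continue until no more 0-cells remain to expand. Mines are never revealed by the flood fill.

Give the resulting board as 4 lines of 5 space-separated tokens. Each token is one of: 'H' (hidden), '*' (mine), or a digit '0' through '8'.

H H H H H
H H H H H
H H H H H
H H * H H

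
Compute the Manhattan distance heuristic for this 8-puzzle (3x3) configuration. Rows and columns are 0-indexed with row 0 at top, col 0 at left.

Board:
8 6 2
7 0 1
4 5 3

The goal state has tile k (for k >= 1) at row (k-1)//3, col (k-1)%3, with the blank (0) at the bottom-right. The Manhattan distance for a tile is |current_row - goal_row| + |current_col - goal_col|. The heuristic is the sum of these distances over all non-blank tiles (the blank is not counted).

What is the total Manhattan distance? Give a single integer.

Answer: 14

Derivation:
Tile 8: (0,0)->(2,1) = 3
Tile 6: (0,1)->(1,2) = 2
Tile 2: (0,2)->(0,1) = 1
Tile 7: (1,0)->(2,0) = 1
Tile 1: (1,2)->(0,0) = 3
Tile 4: (2,0)->(1,0) = 1
Tile 5: (2,1)->(1,1) = 1
Tile 3: (2,2)->(0,2) = 2
Sum: 3 + 2 + 1 + 1 + 3 + 1 + 1 + 2 = 14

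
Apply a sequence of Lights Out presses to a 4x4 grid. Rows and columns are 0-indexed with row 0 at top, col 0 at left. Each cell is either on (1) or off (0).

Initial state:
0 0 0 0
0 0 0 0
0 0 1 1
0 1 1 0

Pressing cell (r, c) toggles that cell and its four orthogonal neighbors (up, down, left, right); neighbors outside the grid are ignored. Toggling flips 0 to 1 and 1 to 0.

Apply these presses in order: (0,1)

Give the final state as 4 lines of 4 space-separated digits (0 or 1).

After press 1 at (0,1):
1 1 1 0
0 1 0 0
0 0 1 1
0 1 1 0

Answer: 1 1 1 0
0 1 0 0
0 0 1 1
0 1 1 0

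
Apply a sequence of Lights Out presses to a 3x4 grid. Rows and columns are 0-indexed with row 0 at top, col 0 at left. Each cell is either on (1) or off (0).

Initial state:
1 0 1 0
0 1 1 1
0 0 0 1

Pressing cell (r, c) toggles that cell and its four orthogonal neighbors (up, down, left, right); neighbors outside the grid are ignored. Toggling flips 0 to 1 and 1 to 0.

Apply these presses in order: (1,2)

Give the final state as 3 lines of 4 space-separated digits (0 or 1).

After press 1 at (1,2):
1 0 0 0
0 0 0 0
0 0 1 1

Answer: 1 0 0 0
0 0 0 0
0 0 1 1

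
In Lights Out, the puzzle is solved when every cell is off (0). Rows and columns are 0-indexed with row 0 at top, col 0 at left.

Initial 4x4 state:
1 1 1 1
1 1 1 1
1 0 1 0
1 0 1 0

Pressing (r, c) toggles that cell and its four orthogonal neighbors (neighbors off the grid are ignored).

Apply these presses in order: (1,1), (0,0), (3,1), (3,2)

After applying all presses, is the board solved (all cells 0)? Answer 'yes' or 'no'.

Answer: no

Derivation:
After press 1 at (1,1):
1 0 1 1
0 0 0 1
1 1 1 0
1 0 1 0

After press 2 at (0,0):
0 1 1 1
1 0 0 1
1 1 1 0
1 0 1 0

After press 3 at (3,1):
0 1 1 1
1 0 0 1
1 0 1 0
0 1 0 0

After press 4 at (3,2):
0 1 1 1
1 0 0 1
1 0 0 0
0 0 1 1

Lights still on: 8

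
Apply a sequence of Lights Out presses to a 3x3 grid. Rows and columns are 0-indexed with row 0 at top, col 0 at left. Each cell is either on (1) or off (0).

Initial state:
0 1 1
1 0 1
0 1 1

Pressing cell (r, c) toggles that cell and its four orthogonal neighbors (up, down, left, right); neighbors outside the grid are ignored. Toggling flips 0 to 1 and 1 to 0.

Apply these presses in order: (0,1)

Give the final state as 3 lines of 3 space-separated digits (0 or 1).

Answer: 1 0 0
1 1 1
0 1 1

Derivation:
After press 1 at (0,1):
1 0 0
1 1 1
0 1 1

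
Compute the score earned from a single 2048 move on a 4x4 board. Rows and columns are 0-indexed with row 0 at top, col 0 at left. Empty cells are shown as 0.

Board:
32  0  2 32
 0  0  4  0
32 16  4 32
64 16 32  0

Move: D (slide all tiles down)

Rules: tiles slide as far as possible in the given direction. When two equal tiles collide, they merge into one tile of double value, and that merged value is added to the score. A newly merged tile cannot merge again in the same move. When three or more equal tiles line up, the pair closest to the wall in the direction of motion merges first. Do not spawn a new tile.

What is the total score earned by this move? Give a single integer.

Answer: 168

Derivation:
Slide down:
col 0: [32, 0, 32, 64] -> [0, 0, 64, 64]  score +64 (running 64)
col 1: [0, 0, 16, 16] -> [0, 0, 0, 32]  score +32 (running 96)
col 2: [2, 4, 4, 32] -> [0, 2, 8, 32]  score +8 (running 104)
col 3: [32, 0, 32, 0] -> [0, 0, 0, 64]  score +64 (running 168)
Board after move:
 0  0  0  0
 0  0  2  0
64  0  8  0
64 32 32 64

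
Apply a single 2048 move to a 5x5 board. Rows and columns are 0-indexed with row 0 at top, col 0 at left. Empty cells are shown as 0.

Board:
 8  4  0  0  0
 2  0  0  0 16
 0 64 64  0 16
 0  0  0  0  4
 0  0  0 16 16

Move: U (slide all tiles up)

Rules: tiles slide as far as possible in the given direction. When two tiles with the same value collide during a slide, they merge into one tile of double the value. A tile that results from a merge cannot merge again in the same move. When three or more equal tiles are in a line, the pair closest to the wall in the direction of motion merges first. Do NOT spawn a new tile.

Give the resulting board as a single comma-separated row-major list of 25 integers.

Slide up:
col 0: [8, 2, 0, 0, 0] -> [8, 2, 0, 0, 0]
col 1: [4, 0, 64, 0, 0] -> [4, 64, 0, 0, 0]
col 2: [0, 0, 64, 0, 0] -> [64, 0, 0, 0, 0]
col 3: [0, 0, 0, 0, 16] -> [16, 0, 0, 0, 0]
col 4: [0, 16, 16, 4, 16] -> [32, 4, 16, 0, 0]

Answer: 8, 4, 64, 16, 32, 2, 64, 0, 0, 4, 0, 0, 0, 0, 16, 0, 0, 0, 0, 0, 0, 0, 0, 0, 0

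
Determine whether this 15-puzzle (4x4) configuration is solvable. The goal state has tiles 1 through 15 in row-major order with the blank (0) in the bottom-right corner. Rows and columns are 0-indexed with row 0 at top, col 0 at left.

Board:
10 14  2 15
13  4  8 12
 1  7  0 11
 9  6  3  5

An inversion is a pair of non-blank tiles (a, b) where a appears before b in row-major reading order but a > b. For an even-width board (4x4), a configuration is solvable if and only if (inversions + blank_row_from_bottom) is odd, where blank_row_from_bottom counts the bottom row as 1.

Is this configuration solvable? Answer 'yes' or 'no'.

Answer: yes

Derivation:
Inversions: 69
Blank is in row 2 (0-indexed from top), which is row 2 counting from the bottom (bottom = 1).
69 + 2 = 71, which is odd, so the puzzle is solvable.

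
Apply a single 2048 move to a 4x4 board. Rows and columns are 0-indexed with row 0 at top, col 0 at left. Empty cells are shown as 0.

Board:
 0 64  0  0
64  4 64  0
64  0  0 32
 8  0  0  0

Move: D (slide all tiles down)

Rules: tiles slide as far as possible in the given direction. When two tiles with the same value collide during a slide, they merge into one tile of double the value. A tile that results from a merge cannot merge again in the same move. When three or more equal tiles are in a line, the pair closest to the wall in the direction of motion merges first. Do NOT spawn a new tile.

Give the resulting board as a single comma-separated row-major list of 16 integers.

Slide down:
col 0: [0, 64, 64, 8] -> [0, 0, 128, 8]
col 1: [64, 4, 0, 0] -> [0, 0, 64, 4]
col 2: [0, 64, 0, 0] -> [0, 0, 0, 64]
col 3: [0, 0, 32, 0] -> [0, 0, 0, 32]

Answer: 0, 0, 0, 0, 0, 0, 0, 0, 128, 64, 0, 0, 8, 4, 64, 32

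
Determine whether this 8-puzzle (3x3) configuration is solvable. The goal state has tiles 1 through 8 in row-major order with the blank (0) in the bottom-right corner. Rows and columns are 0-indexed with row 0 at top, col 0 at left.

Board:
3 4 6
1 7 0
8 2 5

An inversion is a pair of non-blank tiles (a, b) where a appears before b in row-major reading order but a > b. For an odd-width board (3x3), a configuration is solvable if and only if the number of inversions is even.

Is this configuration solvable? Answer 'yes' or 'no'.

Answer: no

Derivation:
Inversions (pairs i<j in row-major order where tile[i] > tile[j] > 0): 11
11 is odd, so the puzzle is not solvable.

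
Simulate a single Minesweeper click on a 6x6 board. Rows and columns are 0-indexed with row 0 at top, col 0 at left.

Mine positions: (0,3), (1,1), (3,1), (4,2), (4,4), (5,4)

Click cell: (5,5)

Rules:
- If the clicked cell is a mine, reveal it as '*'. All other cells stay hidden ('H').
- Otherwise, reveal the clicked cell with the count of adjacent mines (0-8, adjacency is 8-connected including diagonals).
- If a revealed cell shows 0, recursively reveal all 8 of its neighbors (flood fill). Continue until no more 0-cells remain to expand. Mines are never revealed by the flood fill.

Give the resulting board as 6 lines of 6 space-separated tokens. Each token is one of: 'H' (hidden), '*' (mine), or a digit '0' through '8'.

H H H H H H
H H H H H H
H H H H H H
H H H H H H
H H H H H H
H H H H H 2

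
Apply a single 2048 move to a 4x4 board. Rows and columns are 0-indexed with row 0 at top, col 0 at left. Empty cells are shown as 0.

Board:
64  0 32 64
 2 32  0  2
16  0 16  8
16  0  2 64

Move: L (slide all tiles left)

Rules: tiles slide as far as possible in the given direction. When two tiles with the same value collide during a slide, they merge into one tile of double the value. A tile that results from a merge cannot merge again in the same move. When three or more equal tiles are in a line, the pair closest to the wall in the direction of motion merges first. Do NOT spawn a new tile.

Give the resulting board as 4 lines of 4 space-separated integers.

Answer: 64 32 64  0
 2 32  2  0
32  8  0  0
16  2 64  0

Derivation:
Slide left:
row 0: [64, 0, 32, 64] -> [64, 32, 64, 0]
row 1: [2, 32, 0, 2] -> [2, 32, 2, 0]
row 2: [16, 0, 16, 8] -> [32, 8, 0, 0]
row 3: [16, 0, 2, 64] -> [16, 2, 64, 0]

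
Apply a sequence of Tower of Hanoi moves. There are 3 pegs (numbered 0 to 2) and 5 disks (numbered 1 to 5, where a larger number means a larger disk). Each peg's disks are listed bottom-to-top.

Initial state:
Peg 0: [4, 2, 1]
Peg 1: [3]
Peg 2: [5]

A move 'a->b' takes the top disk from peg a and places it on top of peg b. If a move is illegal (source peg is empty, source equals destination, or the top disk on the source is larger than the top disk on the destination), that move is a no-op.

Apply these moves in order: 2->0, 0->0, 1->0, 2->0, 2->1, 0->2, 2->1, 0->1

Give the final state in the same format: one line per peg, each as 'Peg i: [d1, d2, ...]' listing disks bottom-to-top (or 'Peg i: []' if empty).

Answer: Peg 0: [4, 2]
Peg 1: [3, 1]
Peg 2: [5]

Derivation:
After move 1 (2->0):
Peg 0: [4, 2, 1]
Peg 1: [3]
Peg 2: [5]

After move 2 (0->0):
Peg 0: [4, 2, 1]
Peg 1: [3]
Peg 2: [5]

After move 3 (1->0):
Peg 0: [4, 2, 1]
Peg 1: [3]
Peg 2: [5]

After move 4 (2->0):
Peg 0: [4, 2, 1]
Peg 1: [3]
Peg 2: [5]

After move 5 (2->1):
Peg 0: [4, 2, 1]
Peg 1: [3]
Peg 2: [5]

After move 6 (0->2):
Peg 0: [4, 2]
Peg 1: [3]
Peg 2: [5, 1]

After move 7 (2->1):
Peg 0: [4, 2]
Peg 1: [3, 1]
Peg 2: [5]

After move 8 (0->1):
Peg 0: [4, 2]
Peg 1: [3, 1]
Peg 2: [5]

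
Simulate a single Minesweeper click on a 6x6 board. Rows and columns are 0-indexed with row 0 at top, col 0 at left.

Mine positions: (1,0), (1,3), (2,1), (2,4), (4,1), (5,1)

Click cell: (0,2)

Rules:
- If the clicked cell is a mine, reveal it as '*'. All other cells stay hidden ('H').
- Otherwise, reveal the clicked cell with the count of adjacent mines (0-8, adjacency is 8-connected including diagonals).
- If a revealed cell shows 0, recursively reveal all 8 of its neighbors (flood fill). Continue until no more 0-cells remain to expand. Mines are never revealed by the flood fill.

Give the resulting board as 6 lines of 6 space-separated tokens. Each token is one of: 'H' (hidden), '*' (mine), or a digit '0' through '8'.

H H 1 H H H
H H H H H H
H H H H H H
H H H H H H
H H H H H H
H H H H H H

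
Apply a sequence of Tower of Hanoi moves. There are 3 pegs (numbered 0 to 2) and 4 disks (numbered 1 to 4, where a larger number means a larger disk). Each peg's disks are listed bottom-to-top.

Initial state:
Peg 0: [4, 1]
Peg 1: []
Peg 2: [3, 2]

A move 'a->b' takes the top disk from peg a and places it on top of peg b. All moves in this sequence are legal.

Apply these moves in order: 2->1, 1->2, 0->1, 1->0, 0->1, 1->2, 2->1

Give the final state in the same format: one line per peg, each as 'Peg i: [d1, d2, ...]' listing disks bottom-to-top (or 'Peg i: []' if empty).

After move 1 (2->1):
Peg 0: [4, 1]
Peg 1: [2]
Peg 2: [3]

After move 2 (1->2):
Peg 0: [4, 1]
Peg 1: []
Peg 2: [3, 2]

After move 3 (0->1):
Peg 0: [4]
Peg 1: [1]
Peg 2: [3, 2]

After move 4 (1->0):
Peg 0: [4, 1]
Peg 1: []
Peg 2: [3, 2]

After move 5 (0->1):
Peg 0: [4]
Peg 1: [1]
Peg 2: [3, 2]

After move 6 (1->2):
Peg 0: [4]
Peg 1: []
Peg 2: [3, 2, 1]

After move 7 (2->1):
Peg 0: [4]
Peg 1: [1]
Peg 2: [3, 2]

Answer: Peg 0: [4]
Peg 1: [1]
Peg 2: [3, 2]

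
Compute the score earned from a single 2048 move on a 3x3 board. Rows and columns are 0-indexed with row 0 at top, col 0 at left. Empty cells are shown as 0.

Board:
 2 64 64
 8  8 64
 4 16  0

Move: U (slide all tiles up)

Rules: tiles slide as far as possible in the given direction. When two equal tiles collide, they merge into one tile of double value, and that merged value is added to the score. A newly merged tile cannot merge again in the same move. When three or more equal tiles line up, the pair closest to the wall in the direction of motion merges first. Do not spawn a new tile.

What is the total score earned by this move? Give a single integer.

Answer: 128

Derivation:
Slide up:
col 0: [2, 8, 4] -> [2, 8, 4]  score +0 (running 0)
col 1: [64, 8, 16] -> [64, 8, 16]  score +0 (running 0)
col 2: [64, 64, 0] -> [128, 0, 0]  score +128 (running 128)
Board after move:
  2  64 128
  8   8   0
  4  16   0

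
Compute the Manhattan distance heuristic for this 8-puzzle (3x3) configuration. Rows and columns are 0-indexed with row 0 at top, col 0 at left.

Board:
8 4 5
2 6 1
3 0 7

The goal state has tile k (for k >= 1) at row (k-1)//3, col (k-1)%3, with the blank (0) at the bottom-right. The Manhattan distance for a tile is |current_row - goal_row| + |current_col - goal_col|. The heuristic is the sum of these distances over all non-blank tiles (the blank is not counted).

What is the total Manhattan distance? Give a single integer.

Tile 8: (0,0)->(2,1) = 3
Tile 4: (0,1)->(1,0) = 2
Tile 5: (0,2)->(1,1) = 2
Tile 2: (1,0)->(0,1) = 2
Tile 6: (1,1)->(1,2) = 1
Tile 1: (1,2)->(0,0) = 3
Tile 3: (2,0)->(0,2) = 4
Tile 7: (2,2)->(2,0) = 2
Sum: 3 + 2 + 2 + 2 + 1 + 3 + 4 + 2 = 19

Answer: 19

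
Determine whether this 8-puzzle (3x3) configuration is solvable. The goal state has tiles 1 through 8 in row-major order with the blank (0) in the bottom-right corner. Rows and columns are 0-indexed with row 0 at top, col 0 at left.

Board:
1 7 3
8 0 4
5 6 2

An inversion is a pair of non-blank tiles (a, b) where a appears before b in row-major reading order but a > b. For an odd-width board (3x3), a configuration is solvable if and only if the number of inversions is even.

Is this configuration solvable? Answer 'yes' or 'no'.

Answer: no

Derivation:
Inversions (pairs i<j in row-major order where tile[i] > tile[j] > 0): 13
13 is odd, so the puzzle is not solvable.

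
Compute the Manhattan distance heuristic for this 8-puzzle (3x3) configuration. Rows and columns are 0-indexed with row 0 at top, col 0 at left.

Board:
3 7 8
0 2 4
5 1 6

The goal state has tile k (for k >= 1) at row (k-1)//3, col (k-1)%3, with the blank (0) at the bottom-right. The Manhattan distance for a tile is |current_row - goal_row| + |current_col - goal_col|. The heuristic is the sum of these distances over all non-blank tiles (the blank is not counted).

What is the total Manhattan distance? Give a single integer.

Answer: 17

Derivation:
Tile 3: (0,0)->(0,2) = 2
Tile 7: (0,1)->(2,0) = 3
Tile 8: (0,2)->(2,1) = 3
Tile 2: (1,1)->(0,1) = 1
Tile 4: (1,2)->(1,0) = 2
Tile 5: (2,0)->(1,1) = 2
Tile 1: (2,1)->(0,0) = 3
Tile 6: (2,2)->(1,2) = 1
Sum: 2 + 3 + 3 + 1 + 2 + 2 + 3 + 1 = 17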